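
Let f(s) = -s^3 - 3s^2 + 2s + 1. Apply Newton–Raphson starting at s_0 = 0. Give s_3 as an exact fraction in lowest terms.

f'(s) = -3s^2 - 6s + 2.
f(0) = 1, f'(0) = 2, so s_1 = 0 - 1/2 = -1/2.
f(-1/2) = -5/8, f'(-1/2) = 17/4, so s_2 = (-1/2) - (-5/8)/(17/4) = -6/17.
f(-6/17) = -175/4913, f'(-6/17) = 1082/289, so s_3 = (-6/17) - (-175/4913)/(1082/289) = -6317/18394.

-6317/18394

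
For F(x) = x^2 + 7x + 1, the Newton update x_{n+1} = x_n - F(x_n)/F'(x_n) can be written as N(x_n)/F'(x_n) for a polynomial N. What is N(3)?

F'(x) = 2x + 7.
N(x) = x·F'(x) - F(x) = x·(2x + 7) - (x^2 + 7x + 1) = x^2 - 1.
N(3) = 8.

8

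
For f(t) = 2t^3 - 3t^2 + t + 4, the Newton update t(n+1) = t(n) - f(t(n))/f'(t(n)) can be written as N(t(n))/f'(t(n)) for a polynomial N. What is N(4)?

f'(t) = 6t^2 - 6t + 1.
N(t) = t·f'(t) - f(t) = t·(6t^2 - 6t + 1) - (2t^3 - 3t^2 + t + 4) = 4t^3 - 3t^2 - 4.
N(4) = 204.

204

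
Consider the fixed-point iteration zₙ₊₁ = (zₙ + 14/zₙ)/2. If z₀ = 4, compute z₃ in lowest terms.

z₁ = (4 + 14/4)/2 = 15/4.
z₂ = (15/4 + 14/(15/4))/2 = 449/120.
z₃ = (449/120 + 14/(449/120))/2 = 403201/107760.

403201/107760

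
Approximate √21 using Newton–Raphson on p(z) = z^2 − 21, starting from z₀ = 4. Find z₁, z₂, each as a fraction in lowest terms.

p'(z) = 2z.
p(4) = −5, p'(4) = 8, so z₁ = 4 − (−5)/8 = 37/8.
p(37/8) = 25/64, p'(37/8) = 37/4, so z₂ = (37/8) − (25/64)/(37/4) = 2713/592.

z₁ = 37/8, z₂ = 2713/592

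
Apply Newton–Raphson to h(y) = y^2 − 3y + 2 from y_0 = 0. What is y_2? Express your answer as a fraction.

14/15

h'(y) = 2y − 3.
h(0) = 2, h'(0) = −3, so y_1 = 0 − 2/(−3) = 2/3.
h(2/3) = 4/9, h'(2/3) = −5/3, so y_2 = (2/3) − (4/9)/(−5/3) = 14/15.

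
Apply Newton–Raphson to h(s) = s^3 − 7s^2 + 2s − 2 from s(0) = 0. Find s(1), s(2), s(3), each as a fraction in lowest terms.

h'(s) = 3s^2 − 14s + 2.
h(0) = −2, h'(0) = 2, so s(1) = 0 − (−2)/2 = 1.
h(1) = −6, h'(1) = −9, so s(2) = 1 − (−6)/(−9) = 1/3.
h(1/3) = −56/27, h'(1/3) = −7/3, so s(3) = (1/3) − (−56/27)/(−7/3) = −5/9.

s(1) = 1, s(2) = 1/3, s(3) = −5/9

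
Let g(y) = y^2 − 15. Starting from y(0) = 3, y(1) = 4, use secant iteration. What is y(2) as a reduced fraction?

27/7

g(3) = −6, g(4) = 1. y(2) = 4 − 1·(4 − 3)/(1 − (−6)) = 27/7.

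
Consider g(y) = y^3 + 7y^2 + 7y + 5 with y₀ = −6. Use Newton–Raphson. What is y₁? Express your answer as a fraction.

g'(y) = 3y^2 + 14y + 7.
g(−6) = −1, g'(−6) = 31, so y₁ = (−6) − (−1)/31 = −185/31.

−185/31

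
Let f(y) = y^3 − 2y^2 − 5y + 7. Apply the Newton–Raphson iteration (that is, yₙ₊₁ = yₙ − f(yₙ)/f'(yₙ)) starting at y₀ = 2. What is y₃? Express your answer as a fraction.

f'(y) = 3y^2 − 4y − 5.
f(2) = −3, f'(2) = −1, so y₁ = 2 − (−3)/(−1) = −1.
f(−1) = 9, f'(−1) = 2, so y₂ = (−1) − 9/2 = −11/2.
f(−11/2) = −1539/8, f'(−11/2) = 431/4, so y₃ = (−11/2) − (−1539/8)/(431/4) = −1601/431.

−1601/431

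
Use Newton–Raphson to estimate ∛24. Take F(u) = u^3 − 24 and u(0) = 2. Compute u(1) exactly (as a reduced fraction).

F'(u) = 3u^2.
F(2) = −16, F'(2) = 12, so u(1) = 2 − (−16)/12 = 10/3.

10/3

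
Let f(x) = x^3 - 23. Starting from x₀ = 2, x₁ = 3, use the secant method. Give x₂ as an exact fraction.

f(2) = -15, f(3) = 4. x₂ = 3 - 4·(3 - 2)/(4 - (-15)) = 53/19.

53/19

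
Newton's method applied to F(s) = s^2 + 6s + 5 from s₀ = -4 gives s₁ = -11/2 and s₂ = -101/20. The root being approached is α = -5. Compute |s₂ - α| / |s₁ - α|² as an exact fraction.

1/5

s₁ - α = -11/2 - (-5) = -11/2 + 5 = -1/2, so |s₁ - α| = 1/2.
s₂ - α = -101/20 - (-5) = -101/20 + 5 = -1/20, so |s₂ - α| = 1/20.
|s₁ - α|² = 1/4.
Ratio = (1/20) / (1/4) = 1/5.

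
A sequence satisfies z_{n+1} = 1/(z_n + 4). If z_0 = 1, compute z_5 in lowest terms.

377/1597

z_1 = 1/(1 + 4) = 1/5.
z_2 = 1/(1/5 + 4) = 5/21.
z_3 = 1/(5/21 + 4) = 21/89.
z_4 = 1/(21/89 + 4) = 89/377.
z_5 = 1/(89/377 + 4) = 377/1597.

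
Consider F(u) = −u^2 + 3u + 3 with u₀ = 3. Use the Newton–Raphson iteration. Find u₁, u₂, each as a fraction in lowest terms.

F'(u) = −2u + 3.
F(3) = 3, F'(3) = −3, so u₁ = 3 − 3/(−3) = 4.
F(4) = −1, F'(4) = −5, so u₂ = 4 − (−1)/(−5) = 19/5.

u₁ = 4, u₂ = 19/5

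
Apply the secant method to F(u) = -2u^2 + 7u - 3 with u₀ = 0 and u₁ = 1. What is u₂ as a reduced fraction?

3/5

F(0) = -3, F(1) = 2. u₂ = 1 - 2·(1 - 0)/(2 - (-3)) = 3/5.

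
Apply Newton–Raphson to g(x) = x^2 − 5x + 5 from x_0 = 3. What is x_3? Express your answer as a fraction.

76/21

g'(x) = 2x − 5.
g(3) = −1, g'(3) = 1, so x_1 = 3 − (−1)/1 = 4.
g(4) = 1, g'(4) = 3, so x_2 = 4 − 1/3 = 11/3.
g(11/3) = 1/9, g'(11/3) = 7/3, so x_3 = (11/3) − (1/9)/(7/3) = 76/21.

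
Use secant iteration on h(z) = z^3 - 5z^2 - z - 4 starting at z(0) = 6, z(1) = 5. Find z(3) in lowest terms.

58060/10877

h(6) = 26, h(5) = -9. z(2) = 5 - (-9)·(5 - 6)/((-9) - 26) = 184/35.
h(5) = -9, h(184/35) = -92196/42875. z(3) = (184/35) - (-92196/42875)·((184/35) - 5)/((-92196/42875) - (-9)) = 58060/10877.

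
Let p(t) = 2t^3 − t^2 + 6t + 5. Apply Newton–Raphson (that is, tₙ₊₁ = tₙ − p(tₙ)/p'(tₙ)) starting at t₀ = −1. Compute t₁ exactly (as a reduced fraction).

p'(t) = 6t^2 − 2t + 6.
p(−1) = −4, p'(−1) = 14, so t₁ = (−1) − (−4)/14 = −5/7.

−5/7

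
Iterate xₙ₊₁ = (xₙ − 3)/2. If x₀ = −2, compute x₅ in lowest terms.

x₁ = ((−2) − 3)/2 = −5/2.
x₂ = ((−5/2) − 3)/2 = −11/4.
x₃ = ((−11/4) − 3)/2 = −23/8.
x₄ = ((−23/8) − 3)/2 = −47/16.
x₅ = ((−47/16) − 3)/2 = −95/32.

−95/32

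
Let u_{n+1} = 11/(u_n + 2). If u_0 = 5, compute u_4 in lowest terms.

u_1 = 11/(5 + 2) = 11/7.
u_2 = 11/(11/7 + 2) = 77/25.
u_3 = 11/(77/25 + 2) = 275/127.
u_4 = 11/(275/127 + 2) = 1397/529.

1397/529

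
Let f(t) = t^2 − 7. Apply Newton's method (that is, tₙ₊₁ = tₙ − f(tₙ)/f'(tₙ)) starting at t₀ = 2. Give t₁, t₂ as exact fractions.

t₁ = 11/4, t₂ = 233/88

f'(t) = 2t.
f(2) = −3, f'(2) = 4, so t₁ = 2 − (−3)/4 = 11/4.
f(11/4) = 9/16, f'(11/4) = 11/2, so t₂ = (11/4) − (9/16)/(11/2) = 233/88.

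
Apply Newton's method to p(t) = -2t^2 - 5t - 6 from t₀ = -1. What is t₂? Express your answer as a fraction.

p'(t) = -4t - 5.
p(-1) = -3, p'(-1) = -1, so t₁ = (-1) - (-3)/(-1) = -4.
p(-4) = -18, p'(-4) = 11, so t₂ = (-4) - (-18)/11 = -26/11.

-26/11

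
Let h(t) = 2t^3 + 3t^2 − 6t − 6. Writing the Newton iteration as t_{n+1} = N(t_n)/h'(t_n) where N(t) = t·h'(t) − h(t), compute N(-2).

h'(t) = 6t^2 + 6t − 6.
N(t) = t·h'(t) − h(t) = t·(6t^2 + 6t − 6) − (2t^3 + 3t^2 − 6t − 6) = 4t^3 + 3t^2 + 6.
N(-2) = −14.

−14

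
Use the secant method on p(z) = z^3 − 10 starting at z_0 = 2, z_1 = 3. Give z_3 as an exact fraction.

15250/7129

p(2) = −2, p(3) = 17. z_2 = 3 − 17·(3 − 2)/(17 − (−2)) = 40/19.
p(3) = 17, p(40/19) = −4590/6859. z_3 = (40/19) − (−4590/6859)·((40/19) − 3)/((−4590/6859) − 17) = 15250/7129.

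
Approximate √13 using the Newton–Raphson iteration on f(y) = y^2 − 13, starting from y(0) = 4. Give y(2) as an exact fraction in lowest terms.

1673/464

f'(y) = 2y.
f(4) = 3, f'(4) = 8, so y(1) = 4 − 3/8 = 29/8.
f(29/8) = 9/64, f'(29/8) = 29/4, so y(2) = (29/8) − (9/64)/(29/4) = 1673/464.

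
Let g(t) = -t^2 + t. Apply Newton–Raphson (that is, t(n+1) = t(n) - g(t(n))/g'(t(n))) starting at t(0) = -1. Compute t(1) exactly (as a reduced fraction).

g'(t) = -2t + 1.
g(-1) = -2, g'(-1) = 3, so t(1) = (-1) - (-2)/3 = -1/3.

-1/3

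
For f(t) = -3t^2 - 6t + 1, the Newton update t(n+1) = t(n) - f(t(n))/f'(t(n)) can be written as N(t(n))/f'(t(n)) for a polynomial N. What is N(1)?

f'(t) = -6t - 6.
N(t) = t·f'(t) - f(t) = t·(-6t - 6) - (-3t^2 - 6t + 1) = -3t^2 - 1.
N(1) = -4.

-4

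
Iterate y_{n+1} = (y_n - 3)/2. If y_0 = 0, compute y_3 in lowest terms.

-21/8

y_1 = (0 - 3)/2 = -3/2.
y_2 = ((-3/2) - 3)/2 = -9/4.
y_3 = ((-9/4) - 3)/2 = -21/8.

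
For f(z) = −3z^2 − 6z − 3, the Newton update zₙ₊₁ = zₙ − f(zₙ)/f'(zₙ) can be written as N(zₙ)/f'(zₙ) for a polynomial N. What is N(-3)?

−24

f'(z) = −6z − 6.
N(z) = z·f'(z) − f(z) = z·(−6z − 6) − (−3z^2 − 6z − 3) = −3z^2 + 3.
N(-3) = −24.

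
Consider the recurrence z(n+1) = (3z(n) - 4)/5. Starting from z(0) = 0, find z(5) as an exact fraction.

-5764/3125

z(1) = (3·0 - 4)/5 = -4/5.
z(2) = (3·(-4/5) - 4)/5 = -32/25.
z(3) = (3·(-32/25) - 4)/5 = -196/125.
z(4) = (3·(-196/125) - 4)/5 = -1088/625.
z(5) = (3·(-1088/625) - 4)/5 = -5764/3125.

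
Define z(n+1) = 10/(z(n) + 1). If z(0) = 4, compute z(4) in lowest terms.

130/43

z(1) = 10/(4 + 1) = 2.
z(2) = 10/(2 + 1) = 10/3.
z(3) = 10/(10/3 + 1) = 30/13.
z(4) = 10/(30/13 + 1) = 130/43.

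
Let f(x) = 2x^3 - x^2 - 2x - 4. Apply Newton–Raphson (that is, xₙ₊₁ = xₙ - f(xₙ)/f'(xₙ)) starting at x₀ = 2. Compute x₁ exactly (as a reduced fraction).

16/9

f'(x) = 6x^2 - 2x - 2.
f(2) = 4, f'(2) = 18, so x₁ = 2 - 4/18 = 16/9.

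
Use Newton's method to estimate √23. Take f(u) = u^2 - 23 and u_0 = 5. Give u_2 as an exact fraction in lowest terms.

f'(u) = 2u.
f(5) = 2, f'(5) = 10, so u_1 = 5 - 2/10 = 24/5.
f(24/5) = 1/25, f'(24/5) = 48/5, so u_2 = (24/5) - (1/25)/(48/5) = 1151/240.

1151/240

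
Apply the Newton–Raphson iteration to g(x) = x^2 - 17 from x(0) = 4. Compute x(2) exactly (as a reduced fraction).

2177/528

g'(x) = 2x.
g(4) = -1, g'(4) = 8, so x(1) = 4 - (-1)/8 = 33/8.
g(33/8) = 1/64, g'(33/8) = 33/4, so x(2) = (33/8) - (1/64)/(33/4) = 2177/528.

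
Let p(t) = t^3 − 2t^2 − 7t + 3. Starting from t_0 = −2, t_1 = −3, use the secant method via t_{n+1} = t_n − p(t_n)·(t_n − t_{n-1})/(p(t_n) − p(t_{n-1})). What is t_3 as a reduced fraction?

−22377/10847

p(−2) = 1, p(−3) = −21. t_2 = (−3) − (−21)·((−3) − (−2))/((−21) − 1) = −45/22.
p(−3) = −21, p(−45/22) = 4179/10648. t_3 = (−45/22) − (4179/10648)·((−45/22) − (−3))/((4179/10648) − (−21)) = −22377/10847.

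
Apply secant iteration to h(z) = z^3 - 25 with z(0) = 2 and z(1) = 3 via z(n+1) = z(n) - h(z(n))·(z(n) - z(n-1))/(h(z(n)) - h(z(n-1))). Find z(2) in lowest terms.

h(2) = -17, h(3) = 2. z(2) = 3 - 2·(3 - 2)/(2 - (-17)) = 55/19.

55/19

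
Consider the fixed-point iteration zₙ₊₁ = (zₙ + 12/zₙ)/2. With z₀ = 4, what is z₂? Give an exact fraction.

97/28

z₁ = (4 + 12/4)/2 = 7/2.
z₂ = (7/2 + 12/(7/2))/2 = 97/28.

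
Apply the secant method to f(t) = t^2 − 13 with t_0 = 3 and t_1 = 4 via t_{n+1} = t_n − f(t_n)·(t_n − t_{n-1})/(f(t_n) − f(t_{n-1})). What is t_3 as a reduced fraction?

191/53

f(3) = −4, f(4) = 3. t_2 = 4 − 3·(4 − 3)/(3 − (−4)) = 25/7.
f(4) = 3, f(25/7) = −12/49. t_3 = (25/7) − (−12/49)·((25/7) − 4)/((−12/49) − 3) = 191/53.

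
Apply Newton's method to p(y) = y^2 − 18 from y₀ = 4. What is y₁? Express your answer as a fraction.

p'(y) = 2y.
p(4) = −2, p'(4) = 8, so y₁ = 4 − (−2)/8 = 17/4.

17/4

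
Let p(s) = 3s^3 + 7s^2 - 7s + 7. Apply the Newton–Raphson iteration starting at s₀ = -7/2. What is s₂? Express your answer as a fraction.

-4318117/1321871

p'(s) = 9s^2 + 14s - 7.
p(-7/2) = -91/8, p'(-7/2) = 217/4, so s₁ = (-7/2) - (-91/8)/(217/4) = -102/31.
p(-102/31) = -31265/29791, p'(-102/31) = 42641/961, so s₂ = (-102/31) - (-31265/29791)/(42641/961) = -4318117/1321871.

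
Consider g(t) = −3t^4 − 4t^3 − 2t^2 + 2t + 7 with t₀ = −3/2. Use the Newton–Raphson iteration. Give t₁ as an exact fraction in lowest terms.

−481/344

g'(t) = −12t^3 − 12t^2 − 4t + 2.
g(−3/2) = −35/16, g'(−3/2) = 43/2, so t₁ = (−3/2) − (−35/16)/(43/2) = −481/344.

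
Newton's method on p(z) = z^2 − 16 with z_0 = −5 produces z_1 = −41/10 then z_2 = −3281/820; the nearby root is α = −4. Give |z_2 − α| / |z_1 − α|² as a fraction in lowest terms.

z_1 − α = −41/10 − (−4) = −41/10 + 4 = −1/10, so |z_1 − α| = 1/10.
z_2 − α = −3281/820 − (−4) = −3281/820 + 4 = −1/820, so |z_2 − α| = 1/820.
|z_1 − α|² = 1/100.
Ratio = (1/820) / (1/100) = 5/41.

5/41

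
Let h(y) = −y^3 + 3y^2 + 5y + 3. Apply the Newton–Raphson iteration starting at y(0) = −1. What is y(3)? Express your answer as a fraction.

−1609/1535

h'(y) = −3y^2 + 6y + 5.
h(−1) = 2, h'(−1) = −4, so y(1) = (−1) − 2/(−4) = −1/2.
h(−1/2) = 11/8, h'(−1/2) = 5/4, so y(2) = (−1/2) − (11/8)/(5/4) = −8/5.
h(−8/5) = 847/125, h'(−8/5) = −307/25, so y(3) = (−8/5) − (847/125)/(−307/25) = −1609/1535.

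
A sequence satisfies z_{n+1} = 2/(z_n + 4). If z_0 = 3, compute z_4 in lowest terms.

67/149

z_1 = 2/(3 + 4) = 2/7.
z_2 = 2/(2/7 + 4) = 7/15.
z_3 = 2/(7/15 + 4) = 30/67.
z_4 = 2/(30/67 + 4) = 67/149.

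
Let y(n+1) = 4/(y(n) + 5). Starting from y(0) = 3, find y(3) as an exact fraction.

44/63

y(1) = 4/(3 + 5) = 1/2.
y(2) = 4/(1/2 + 5) = 8/11.
y(3) = 4/(8/11 + 5) = 44/63.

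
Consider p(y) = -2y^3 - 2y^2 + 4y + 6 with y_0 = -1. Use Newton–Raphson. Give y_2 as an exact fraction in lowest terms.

p'(y) = -6y^2 - 4y + 4.
p(-1) = 2, p'(-1) = 2, so y_1 = (-1) - 2/2 = -2.
p(-2) = 6, p'(-2) = -12, so y_2 = (-2) - 6/(-12) = -3/2.

-3/2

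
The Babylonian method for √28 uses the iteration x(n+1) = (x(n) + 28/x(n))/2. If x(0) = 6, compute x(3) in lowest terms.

32257/6096

x(1) = (6 + 28/6)/2 = 16/3.
x(2) = (16/3 + 28/(16/3))/2 = 127/24.
x(3) = (127/24 + 28/(127/24))/2 = 32257/6096.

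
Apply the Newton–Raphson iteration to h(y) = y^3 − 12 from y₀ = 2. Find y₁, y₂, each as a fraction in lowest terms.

y₁ = 7/3, y₂ = 1010/441

h'(y) = 3y^2.
h(2) = −4, h'(2) = 12, so y₁ = 2 − (−4)/12 = 7/3.
h(7/3) = 19/27, h'(7/3) = 49/3, so y₂ = (7/3) − (19/27)/(49/3) = 1010/441.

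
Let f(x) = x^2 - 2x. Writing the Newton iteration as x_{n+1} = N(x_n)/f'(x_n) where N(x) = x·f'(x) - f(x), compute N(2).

4

f'(x) = 2x - 2.
N(x) = x·f'(x) - f(x) = x·(2x - 2) - (x^2 - 2x) = x^2.
N(2) = 4.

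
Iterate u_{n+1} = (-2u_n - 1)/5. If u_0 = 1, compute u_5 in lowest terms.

u_1 = (-2·1 - 1)/5 = -3/5.
u_2 = (-2·(-3/5) - 1)/5 = 1/25.
u_3 = (-2·(1/25) - 1)/5 = -27/125.
u_4 = (-2·(-27/125) - 1)/5 = -71/625.
u_5 = (-2·(-71/625) - 1)/5 = -483/3125.

-483/3125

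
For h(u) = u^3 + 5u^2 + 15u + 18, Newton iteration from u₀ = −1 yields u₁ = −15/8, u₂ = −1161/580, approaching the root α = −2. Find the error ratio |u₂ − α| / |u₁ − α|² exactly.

16/145

u₁ − α = −15/8 − (−2) = −15/8 + 2 = 1/8, so |u₁ − α| = 1/8.
u₂ − α = −1161/580 − (−2) = −1161/580 + 2 = −1/580, so |u₂ − α| = 1/580.
|u₁ − α|² = 1/64.
Ratio = (1/580) / (1/64) = 16/145.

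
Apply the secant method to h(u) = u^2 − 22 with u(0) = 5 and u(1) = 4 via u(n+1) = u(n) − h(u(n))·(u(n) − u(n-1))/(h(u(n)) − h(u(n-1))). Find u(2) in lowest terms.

14/3

h(5) = 3, h(4) = −6. u(2) = 4 − (−6)·(4 − 5)/((−6) − 3) = 14/3.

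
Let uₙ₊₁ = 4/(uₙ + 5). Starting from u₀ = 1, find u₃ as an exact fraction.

68/97

u₁ = 4/(1 + 5) = 2/3.
u₂ = 4/(2/3 + 5) = 12/17.
u₃ = 4/(12/17 + 5) = 68/97.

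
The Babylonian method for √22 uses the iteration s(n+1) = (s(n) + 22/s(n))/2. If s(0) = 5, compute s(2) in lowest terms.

s(1) = (5 + 22/5)/2 = 47/10.
s(2) = (47/10 + 22/(47/10))/2 = 4409/940.

4409/940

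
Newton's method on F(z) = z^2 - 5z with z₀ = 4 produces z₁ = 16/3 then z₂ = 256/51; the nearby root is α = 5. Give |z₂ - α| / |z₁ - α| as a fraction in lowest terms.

1/17

z₁ - α = 16/3 - 5 = 1/3, so |z₁ - α| = 1/3.
z₂ - α = 256/51 - 5 = 1/51, so |z₂ - α| = 1/51.
Ratio = (1/51) / (1/3) = 1/17.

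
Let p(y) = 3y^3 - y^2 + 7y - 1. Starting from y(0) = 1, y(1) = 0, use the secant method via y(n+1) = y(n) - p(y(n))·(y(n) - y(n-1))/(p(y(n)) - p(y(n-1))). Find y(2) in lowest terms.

1/9

p(1) = 8, p(0) = -1. y(2) = 0 - (-1)·(0 - 1)/((-1) - 8) = 1/9.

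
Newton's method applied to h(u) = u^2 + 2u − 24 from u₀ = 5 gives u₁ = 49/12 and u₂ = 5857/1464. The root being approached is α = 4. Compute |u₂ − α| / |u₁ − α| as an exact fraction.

1/122

u₁ − α = 49/12 − 4 = 1/12, so |u₁ − α| = 1/12.
u₂ − α = 5857/1464 − 4 = 1/1464, so |u₂ − α| = 1/1464.
Ratio = (1/1464) / (1/12) = 1/122.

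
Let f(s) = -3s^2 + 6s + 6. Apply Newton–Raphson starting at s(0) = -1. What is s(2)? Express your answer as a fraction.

f'(s) = -6s + 6.
f(-1) = -3, f'(-1) = 12, so s(1) = (-1) - (-3)/12 = -3/4.
f(-3/4) = -3/16, f'(-3/4) = 21/2, so s(2) = (-3/4) - (-3/16)/(21/2) = -41/56.

-41/56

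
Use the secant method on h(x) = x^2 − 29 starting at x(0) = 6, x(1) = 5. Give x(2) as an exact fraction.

59/11

h(6) = 7, h(5) = −4. x(2) = 5 − (−4)·(5 − 6)/((−4) − 7) = 59/11.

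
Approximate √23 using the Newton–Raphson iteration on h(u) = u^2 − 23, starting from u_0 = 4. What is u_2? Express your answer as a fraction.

2993/624

h'(u) = 2u.
h(4) = −7, h'(4) = 8, so u_1 = 4 − (−7)/8 = 39/8.
h(39/8) = 49/64, h'(39/8) = 39/4, so u_2 = (39/8) − (49/64)/(39/4) = 2993/624.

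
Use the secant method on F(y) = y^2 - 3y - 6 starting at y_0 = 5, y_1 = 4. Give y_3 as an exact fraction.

35/8

F(5) = 4, F(4) = -2. y_2 = 4 - (-2)·(4 - 5)/((-2) - 4) = 13/3.
F(4) = -2, F(13/3) = -2/9. y_3 = (13/3) - (-2/9)·((13/3) - 4)/((-2/9) - (-2)) = 35/8.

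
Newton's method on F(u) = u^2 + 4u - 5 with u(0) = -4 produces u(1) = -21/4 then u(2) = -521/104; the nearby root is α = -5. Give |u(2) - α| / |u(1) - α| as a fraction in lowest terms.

u(1) - α = -21/4 - (-5) = -21/4 + 5 = -1/4, so |u(1) - α| = 1/4.
u(2) - α = -521/104 - (-5) = -521/104 + 5 = -1/104, so |u(2) - α| = 1/104.
Ratio = (1/104) / (1/4) = 1/26.

1/26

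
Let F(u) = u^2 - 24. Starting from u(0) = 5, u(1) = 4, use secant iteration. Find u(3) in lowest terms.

49/10

F(5) = 1, F(4) = -8. u(2) = 4 - (-8)·(4 - 5)/((-8) - 1) = 44/9.
F(4) = -8, F(44/9) = -8/81. u(3) = (44/9) - (-8/81)·((44/9) - 4)/((-8/81) - (-8)) = 49/10.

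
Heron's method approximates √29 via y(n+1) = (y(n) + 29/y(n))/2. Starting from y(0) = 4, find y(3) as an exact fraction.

30095761/5588640

y(1) = (4 + 29/4)/2 = 45/8.
y(2) = (45/8 + 29/(45/8))/2 = 3881/720.
y(3) = (3881/720 + 29/(3881/720))/2 = 30095761/5588640.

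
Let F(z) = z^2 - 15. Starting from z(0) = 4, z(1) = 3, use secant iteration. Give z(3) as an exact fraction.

F(4) = 1, F(3) = -6. z(2) = 3 - (-6)·(3 - 4)/((-6) - 1) = 27/7.
F(3) = -6, F(27/7) = -6/49. z(3) = (27/7) - (-6/49)·((27/7) - 3)/((-6/49) - (-6)) = 31/8.

31/8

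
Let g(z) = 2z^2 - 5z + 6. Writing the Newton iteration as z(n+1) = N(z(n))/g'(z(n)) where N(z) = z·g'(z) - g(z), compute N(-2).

2

g'(z) = 4z - 5.
N(z) = z·g'(z) - g(z) = z·(4z - 5) - (2z^2 - 5z + 6) = 2z^2 - 6.
N(-2) = 2.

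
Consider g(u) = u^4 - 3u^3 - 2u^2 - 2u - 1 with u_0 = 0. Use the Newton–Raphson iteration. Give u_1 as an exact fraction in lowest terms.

g'(u) = 4u^3 - 9u^2 - 4u - 2.
g(0) = -1, g'(0) = -2, so u_1 = 0 - (-1)/(-2) = -1/2.

-1/2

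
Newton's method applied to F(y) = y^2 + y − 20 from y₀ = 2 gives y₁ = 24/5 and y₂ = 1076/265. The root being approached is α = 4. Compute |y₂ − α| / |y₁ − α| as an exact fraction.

y₁ − α = 24/5 − 4 = 4/5, so |y₁ − α| = 4/5.
y₂ − α = 1076/265 − 4 = 16/265, so |y₂ − α| = 16/265.
Ratio = (16/265) / (4/5) = 4/53.

4/53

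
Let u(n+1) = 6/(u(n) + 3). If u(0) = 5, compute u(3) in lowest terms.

u(1) = 6/(5 + 3) = 3/4.
u(2) = 6/(3/4 + 3) = 8/5.
u(3) = 6/(8/5 + 3) = 30/23.

30/23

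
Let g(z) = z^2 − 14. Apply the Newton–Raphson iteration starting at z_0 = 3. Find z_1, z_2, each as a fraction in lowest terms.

z_1 = 23/6, z_2 = 1033/276

g'(z) = 2z.
g(3) = −5, g'(3) = 6, so z_1 = 3 − (−5)/6 = 23/6.
g(23/6) = 25/36, g'(23/6) = 23/3, so z_2 = (23/6) − (25/36)/(23/3) = 1033/276.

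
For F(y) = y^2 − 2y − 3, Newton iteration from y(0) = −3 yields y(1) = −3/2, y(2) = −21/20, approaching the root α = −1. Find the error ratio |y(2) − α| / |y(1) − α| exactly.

1/10

y(1) − α = −3/2 − (−1) = −3/2 + 1 = −1/2, so |y(1) − α| = 1/2.
y(2) − α = −21/20 − (−1) = −21/20 + 1 = −1/20, so |y(2) − α| = 1/20.
Ratio = (1/20) / (1/2) = 1/10.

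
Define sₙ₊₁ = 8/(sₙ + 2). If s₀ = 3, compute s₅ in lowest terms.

148/75

s₁ = 8/(3 + 2) = 8/5.
s₂ = 8/(8/5 + 2) = 20/9.
s₃ = 8/(20/9 + 2) = 36/19.
s₄ = 8/(36/19 + 2) = 76/37.
s₅ = 8/(76/37 + 2) = 148/75.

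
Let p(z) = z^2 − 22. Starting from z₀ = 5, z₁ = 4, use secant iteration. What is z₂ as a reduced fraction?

14/3

p(5) = 3, p(4) = −6. z₂ = 4 − (−6)·(4 − 5)/((−6) − 3) = 14/3.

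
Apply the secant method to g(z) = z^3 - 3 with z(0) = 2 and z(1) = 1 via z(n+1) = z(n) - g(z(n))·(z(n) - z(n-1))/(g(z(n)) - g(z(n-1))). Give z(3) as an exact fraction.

291/193

g(2) = 5, g(1) = -2. z(2) = 1 - (-2)·(1 - 2)/((-2) - 5) = 9/7.
g(1) = -2, g(9/7) = -300/343. z(3) = (9/7) - (-300/343)·((9/7) - 1)/((-300/343) - (-2)) = 291/193.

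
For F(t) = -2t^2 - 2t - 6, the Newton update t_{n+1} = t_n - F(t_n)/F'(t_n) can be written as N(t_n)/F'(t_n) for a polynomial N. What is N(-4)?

-26

F'(t) = -4t - 2.
N(t) = t·F'(t) - F(t) = t·(-4t - 2) - (-2t^2 - 2t - 6) = -2t^2 + 6.
N(-4) = -26.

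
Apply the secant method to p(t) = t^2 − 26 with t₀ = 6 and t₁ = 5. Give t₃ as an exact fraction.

p(6) = 10, p(5) = −1. t₂ = 5 − (−1)·(5 − 6)/((−1) − 10) = 56/11.
p(5) = −1, p(56/11) = −10/121. t₃ = (56/11) − (−10/121)·((56/11) − 5)/((−10/121) − (−1)) = 566/111.

566/111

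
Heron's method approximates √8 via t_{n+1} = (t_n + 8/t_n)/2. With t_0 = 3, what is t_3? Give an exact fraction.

665857/235416

t_1 = (3 + 8/3)/2 = 17/6.
t_2 = (17/6 + 8/(17/6))/2 = 577/204.
t_3 = (577/204 + 8/(577/204))/2 = 665857/235416.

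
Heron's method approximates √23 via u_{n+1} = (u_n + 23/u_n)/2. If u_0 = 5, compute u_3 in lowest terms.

2649601/552480

u_1 = (5 + 23/5)/2 = 24/5.
u_2 = (24/5 + 23/(24/5))/2 = 1151/240.
u_3 = (1151/240 + 23/(1151/240))/2 = 2649601/552480.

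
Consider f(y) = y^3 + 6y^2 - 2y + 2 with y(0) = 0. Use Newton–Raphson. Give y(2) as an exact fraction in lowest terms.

f'(y) = 3y^2 + 12y - 2.
f(0) = 2, f'(0) = -2, so y(1) = 0 - 2/(-2) = 1.
f(1) = 7, f'(1) = 13, so y(2) = 1 - 7/13 = 6/13.

6/13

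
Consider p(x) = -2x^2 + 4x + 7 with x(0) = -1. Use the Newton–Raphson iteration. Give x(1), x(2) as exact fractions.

p'(x) = -4x + 4.
p(-1) = 1, p'(-1) = 8, so x(1) = (-1) - 1/8 = -9/8.
p(-9/8) = -1/32, p'(-9/8) = 17/2, so x(2) = (-9/8) - (-1/32)/(17/2) = -305/272.

x(1) = -9/8, x(2) = -305/272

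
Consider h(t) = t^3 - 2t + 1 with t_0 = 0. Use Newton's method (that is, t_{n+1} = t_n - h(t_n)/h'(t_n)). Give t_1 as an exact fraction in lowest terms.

h'(t) = 3t^2 - 2.
h(0) = 1, h'(0) = -2, so t_1 = 0 - 1/(-2) = 1/2.

1/2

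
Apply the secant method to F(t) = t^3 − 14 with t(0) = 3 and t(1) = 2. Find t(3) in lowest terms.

2045/842

F(3) = 13, F(2) = −6. t(2) = 2 − (−6)·(2 − 3)/((−6) − 13) = 44/19.
F(2) = −6, F(44/19) = −10842/6859. t(3) = (44/19) − (−10842/6859)·((44/19) − 2)/((−10842/6859) − (−6)) = 2045/842.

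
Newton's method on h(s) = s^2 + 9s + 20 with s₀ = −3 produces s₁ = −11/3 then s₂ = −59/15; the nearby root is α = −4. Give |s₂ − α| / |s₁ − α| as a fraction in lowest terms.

s₁ − α = −11/3 − (−4) = −11/3 + 4 = 1/3, so |s₁ − α| = 1/3.
s₂ − α = −59/15 − (−4) = −59/15 + 4 = 1/15, so |s₂ − α| = 1/15.
Ratio = (1/15) / (1/3) = 1/5.

1/5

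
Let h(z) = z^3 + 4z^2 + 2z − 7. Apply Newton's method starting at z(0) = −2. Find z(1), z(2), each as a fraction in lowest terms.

z(1) = −7/2, z(2) = −119/43

h'(z) = 3z^2 + 8z + 2.
h(−2) = −3, h'(−2) = −2, so z(1) = (−2) − (−3)/(−2) = −7/2.
h(−7/2) = −63/8, h'(−7/2) = 43/4, so z(2) = (−7/2) − (−63/8)/(43/4) = −119/43.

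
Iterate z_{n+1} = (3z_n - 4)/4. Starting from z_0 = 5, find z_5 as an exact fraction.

z_1 = (3·5 - 4)/4 = 11/4.
z_2 = (3·(11/4) - 4)/4 = 17/16.
z_3 = (3·(17/16) - 4)/4 = -13/64.
z_4 = (3·(-13/64) - 4)/4 = -295/256.
z_5 = (3·(-295/256) - 4)/4 = -1909/1024.

-1909/1024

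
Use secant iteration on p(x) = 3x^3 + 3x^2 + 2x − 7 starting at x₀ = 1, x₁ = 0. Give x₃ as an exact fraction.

p(1) = 1, p(0) = −7. x₂ = 0 − (−7)·(0 − 1)/((−7) − 1) = 7/8.
p(0) = −7, p(7/8) = −483/512. x₃ = (7/8) − (−483/512)·((7/8) − 0)/((−483/512) − (−7)) = 448/443.

448/443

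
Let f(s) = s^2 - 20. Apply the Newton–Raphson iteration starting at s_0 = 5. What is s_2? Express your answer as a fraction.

161/36

f'(s) = 2s.
f(5) = 5, f'(5) = 10, so s_1 = 5 - 5/10 = 9/2.
f(9/2) = 1/4, f'(9/2) = 9, so s_2 = (9/2) - (1/4)/9 = 161/36.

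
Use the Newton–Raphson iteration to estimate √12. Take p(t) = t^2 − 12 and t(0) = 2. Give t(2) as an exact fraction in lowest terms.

p'(t) = 2t.
p(2) = −8, p'(2) = 4, so t(1) = 2 − (−8)/4 = 4.
p(4) = 4, p'(4) = 8, so t(2) = 4 − 4/8 = 7/2.

7/2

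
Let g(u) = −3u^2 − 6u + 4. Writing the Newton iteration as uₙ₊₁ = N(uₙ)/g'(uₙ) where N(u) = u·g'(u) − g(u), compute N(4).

g'(u) = −6u − 6.
N(u) = u·g'(u) − g(u) = u·(−6u − 6) − (−3u^2 − 6u + 4) = −3u^2 − 4.
N(4) = −52.

−52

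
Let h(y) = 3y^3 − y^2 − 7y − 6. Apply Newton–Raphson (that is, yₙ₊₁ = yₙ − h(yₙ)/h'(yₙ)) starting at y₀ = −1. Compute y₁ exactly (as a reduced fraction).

h'(y) = 9y^2 − 2y − 7.
h(−1) = −3, h'(−1) = 4, so y₁ = (−1) − (−3)/4 = −1/4.

−1/4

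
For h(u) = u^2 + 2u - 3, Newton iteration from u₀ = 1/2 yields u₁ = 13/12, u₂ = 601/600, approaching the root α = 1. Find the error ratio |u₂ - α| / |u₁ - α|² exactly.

u₁ - α = 13/12 - 1 = 1/12, so |u₁ - α| = 1/12.
u₂ - α = 601/600 - 1 = 1/600, so |u₂ - α| = 1/600.
|u₁ - α|² = 1/144.
Ratio = (1/600) / (1/144) = 6/25.

6/25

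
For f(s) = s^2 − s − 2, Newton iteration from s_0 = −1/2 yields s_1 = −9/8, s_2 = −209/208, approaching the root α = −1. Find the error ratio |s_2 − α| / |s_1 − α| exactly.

s_1 − α = −9/8 − (−1) = −9/8 + 1 = −1/8, so |s_1 − α| = 1/8.
s_2 − α = −209/208 − (−1) = −209/208 + 1 = −1/208, so |s_2 − α| = 1/208.
Ratio = (1/208) / (1/8) = 1/26.

1/26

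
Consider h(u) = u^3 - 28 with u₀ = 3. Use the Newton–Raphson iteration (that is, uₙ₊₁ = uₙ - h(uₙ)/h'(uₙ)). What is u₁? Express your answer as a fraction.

82/27

h'(u) = 3u^2.
h(3) = -1, h'(3) = 27, so u₁ = 3 - (-1)/27 = 82/27.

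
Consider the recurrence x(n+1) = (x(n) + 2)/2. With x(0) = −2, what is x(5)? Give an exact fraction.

15/8

x(1) = ((−2) + 2)/2 = 0.
x(2) = (0 + 2)/2 = 1.
x(3) = (1 + 2)/2 = 3/2.
x(4) = ((3/2) + 2)/2 = 7/4.
x(5) = ((7/4) + 2)/2 = 15/8.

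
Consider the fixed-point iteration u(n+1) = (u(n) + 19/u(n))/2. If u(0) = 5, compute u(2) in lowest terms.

959/220

u(1) = (5 + 19/5)/2 = 22/5.
u(2) = (22/5 + 19/(22/5))/2 = 959/220.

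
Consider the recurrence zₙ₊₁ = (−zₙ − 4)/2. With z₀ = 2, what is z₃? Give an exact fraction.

−7/4

z₁ = (−2 − 4)/2 = −3.
z₂ = (−(−3) − 4)/2 = −1/2.
z₃ = (−(−1/2) − 4)/2 = −7/4.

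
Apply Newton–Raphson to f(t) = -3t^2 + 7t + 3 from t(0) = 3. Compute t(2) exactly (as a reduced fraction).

3063/1133

f'(t) = -6t + 7.
f(3) = -3, f'(3) = -11, so t(1) = 3 - (-3)/(-11) = 30/11.
f(30/11) = -27/121, f'(30/11) = -103/11, so t(2) = (30/11) - (-27/121)/(-103/11) = 3063/1133.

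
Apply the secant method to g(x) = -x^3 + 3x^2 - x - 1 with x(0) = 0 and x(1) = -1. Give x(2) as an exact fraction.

g(0) = -1, g(-1) = 4. x(2) = (-1) - 4·((-1) - 0)/(4 - (-1)) = -1/5.

-1/5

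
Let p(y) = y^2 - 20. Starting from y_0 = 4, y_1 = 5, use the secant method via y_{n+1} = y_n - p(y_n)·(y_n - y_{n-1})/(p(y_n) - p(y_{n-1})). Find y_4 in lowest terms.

1525/341

p(4) = -4, p(5) = 5. y_2 = 5 - 5·(5 - 4)/(5 - (-4)) = 40/9.
p(5) = 5, p(40/9) = -20/81. y_3 = (40/9) - (-20/81)·((40/9) - 5)/((-20/81) - 5) = 76/17.
p(40/9) = -20/81, p(76/17) = -4/289. y_4 = (76/17) - (-4/289)·((76/17) - (40/9))/((-4/289) - (-20/81)) = 1525/341.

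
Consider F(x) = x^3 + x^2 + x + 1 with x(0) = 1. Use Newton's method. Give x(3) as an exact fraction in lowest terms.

F'(x) = 3x^2 + 2x + 1.
F(1) = 4, F'(1) = 6, so x(1) = 1 - 4/6 = 1/3.
F(1/3) = 40/27, F'(1/3) = 2, so x(2) = (1/3) - (40/27)/2 = -11/27.
F(-11/27) = 13600/19683, F'(-11/27) = 166/243, so x(3) = (-11/27) - (13600/19683)/(166/243) = -9539/6723.

-9539/6723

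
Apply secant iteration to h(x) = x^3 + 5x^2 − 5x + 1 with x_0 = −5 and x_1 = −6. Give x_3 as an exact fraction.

h(−5) = 26, h(−6) = −5. x_2 = (−6) − (−5)·((−6) − (−5))/((−5) − 26) = −181/31.
h(−6) = −5, h(−181/31) = 47710/29791. x_3 = (−181/31) − (47710/29791)·((−181/31) − (−6))/((47710/29791) − (−5)) = −231193/39333.

−231193/39333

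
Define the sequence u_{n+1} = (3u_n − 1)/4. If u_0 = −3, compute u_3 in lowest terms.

u_1 = (3·(−3) − 1)/4 = −5/2.
u_2 = (3·(−5/2) − 1)/4 = −17/8.
u_3 = (3·(−17/8) − 1)/4 = −59/32.

−59/32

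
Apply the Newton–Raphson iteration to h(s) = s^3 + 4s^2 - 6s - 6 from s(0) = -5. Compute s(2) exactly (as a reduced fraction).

-570043/114811

h'(s) = 3s^2 + 8s - 6.
h(-5) = -1, h'(-5) = 29, so s(1) = (-5) - (-1)/29 = -144/29.
h(-144/29) = -318/24389, h'(-144/29) = 23754/841, so s(2) = (-144/29) - (-318/24389)/(23754/841) = -570043/114811.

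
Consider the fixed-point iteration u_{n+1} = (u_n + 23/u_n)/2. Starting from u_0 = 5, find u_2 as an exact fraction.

1151/240

u_1 = (5 + 23/5)/2 = 24/5.
u_2 = (24/5 + 23/(24/5))/2 = 1151/240.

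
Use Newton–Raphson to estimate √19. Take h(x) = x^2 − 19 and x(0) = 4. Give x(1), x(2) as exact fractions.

h'(x) = 2x.
h(4) = −3, h'(4) = 8, so x(1) = 4 − (−3)/8 = 35/8.
h(35/8) = 9/64, h'(35/8) = 35/4, so x(2) = (35/8) − (9/64)/(35/4) = 2441/560.

x(1) = 35/8, x(2) = 2441/560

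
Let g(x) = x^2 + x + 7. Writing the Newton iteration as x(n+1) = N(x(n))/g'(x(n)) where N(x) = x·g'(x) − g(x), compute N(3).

g'(x) = 2x + 1.
N(x) = x·g'(x) − g(x) = x·(2x + 1) − (x^2 + x + 7) = x^2 − 7.
N(3) = 2.

2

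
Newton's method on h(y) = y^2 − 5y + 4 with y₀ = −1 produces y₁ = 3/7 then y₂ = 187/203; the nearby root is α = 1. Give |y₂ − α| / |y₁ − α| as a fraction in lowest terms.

4/29

y₁ − α = 3/7 − 1 = −4/7, so |y₁ − α| = 4/7.
y₂ − α = 187/203 − 1 = −16/203, so |y₂ − α| = 16/203.
Ratio = (16/203) / (4/7) = 4/29.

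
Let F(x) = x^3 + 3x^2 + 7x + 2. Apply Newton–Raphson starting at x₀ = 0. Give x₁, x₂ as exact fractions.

x₁ = -2/7, x₂ = -618/1897

F'(x) = 3x^2 + 6x + 7.
F(0) = 2, F'(0) = 7, so x₁ = 0 - 2/7 = -2/7.
F(-2/7) = 76/343, F'(-2/7) = 271/49, so x₂ = (-2/7) - (76/343)/(271/49) = -618/1897.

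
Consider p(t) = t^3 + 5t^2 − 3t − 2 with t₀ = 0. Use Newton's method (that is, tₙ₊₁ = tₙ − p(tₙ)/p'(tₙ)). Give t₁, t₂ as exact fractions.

t₁ = −2/3, t₂ = −98/225

p'(t) = 3t^2 + 10t − 3.
p(0) = −2, p'(0) = −3, so t₁ = 0 − (−2)/(−3) = −2/3.
p(−2/3) = 52/27, p'(−2/3) = −25/3, so t₂ = (−2/3) − (52/27)/(−25/3) = −98/225.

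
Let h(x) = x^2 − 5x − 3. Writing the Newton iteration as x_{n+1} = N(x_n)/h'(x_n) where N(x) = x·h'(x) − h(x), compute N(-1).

4

h'(x) = 2x − 5.
N(x) = x·h'(x) − h(x) = x·(2x − 5) − (x^2 − 5x − 3) = x^2 + 3.
N(-1) = 4.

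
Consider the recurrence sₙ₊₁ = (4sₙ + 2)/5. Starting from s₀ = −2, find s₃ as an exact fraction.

−6/125

s₁ = (4·(−2) + 2)/5 = −6/5.
s₂ = (4·(−6/5) + 2)/5 = −14/25.
s₃ = (4·(−14/25) + 2)/5 = −6/125.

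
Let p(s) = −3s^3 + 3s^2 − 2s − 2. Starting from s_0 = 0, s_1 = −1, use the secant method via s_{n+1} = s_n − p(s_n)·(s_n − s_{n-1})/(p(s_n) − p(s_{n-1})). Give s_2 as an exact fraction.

p(0) = −2, p(−1) = 6. s_2 = (−1) − 6·((−1) − 0)/(6 − (−2)) = −1/4.

−1/4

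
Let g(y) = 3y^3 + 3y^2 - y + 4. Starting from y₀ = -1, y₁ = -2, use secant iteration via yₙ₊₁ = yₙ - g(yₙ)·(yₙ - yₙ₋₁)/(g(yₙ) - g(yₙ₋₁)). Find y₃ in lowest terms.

-3076/1901

g(-1) = 5, g(-2) = -6. y₂ = (-2) - (-6)·((-2) - (-1))/((-6) - 5) = -16/11.
g(-2) = -6, g(-16/11) = 3420/1331. y₃ = (-16/11) - (3420/1331)·((-16/11) - (-2))/((3420/1331) - (-6)) = -3076/1901.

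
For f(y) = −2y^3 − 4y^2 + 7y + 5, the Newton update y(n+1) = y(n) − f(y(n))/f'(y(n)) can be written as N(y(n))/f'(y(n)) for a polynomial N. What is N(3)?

−149

f'(y) = −6y^2 − 8y + 7.
N(y) = y·f'(y) − f(y) = y·(−6y^2 − 8y + 7) − (−2y^3 − 4y^2 + 7y + 5) = −4y^3 − 4y^2 − 5.
N(3) = −149.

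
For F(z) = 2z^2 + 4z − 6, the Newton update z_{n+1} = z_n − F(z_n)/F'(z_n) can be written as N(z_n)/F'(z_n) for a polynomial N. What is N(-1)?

F'(z) = 4z + 4.
N(z) = z·F'(z) − F(z) = z·(4z + 4) − (2z^2 + 4z − 6) = 2z^2 + 6.
N(-1) = 8.

8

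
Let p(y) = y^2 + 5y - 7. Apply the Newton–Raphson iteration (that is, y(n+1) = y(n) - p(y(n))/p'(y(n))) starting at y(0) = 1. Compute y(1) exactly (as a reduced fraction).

p'(y) = 2y + 5.
p(1) = -1, p'(1) = 7, so y(1) = 1 - (-1)/7 = 8/7.

8/7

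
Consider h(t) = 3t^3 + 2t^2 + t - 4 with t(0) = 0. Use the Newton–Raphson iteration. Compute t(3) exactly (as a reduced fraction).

1510268/884327

h'(t) = 9t^2 + 4t + 1.
h(0) = -4, h'(0) = 1, so t(1) = 0 - (-4)/1 = 4.
h(4) = 224, h'(4) = 161, so t(2) = 4 - 224/161 = 60/23.
h(60/23) = 796672/12167, h'(60/23) = 38449/529, so t(3) = (60/23) - (796672/12167)/(38449/529) = 1510268/884327.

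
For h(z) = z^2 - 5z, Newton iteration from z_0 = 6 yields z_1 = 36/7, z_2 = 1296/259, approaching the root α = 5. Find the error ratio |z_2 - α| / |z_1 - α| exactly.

1/37

z_1 - α = 36/7 - 5 = 1/7, so |z_1 - α| = 1/7.
z_2 - α = 1296/259 - 5 = 1/259, so |z_2 - α| = 1/259.
Ratio = (1/259) / (1/7) = 1/37.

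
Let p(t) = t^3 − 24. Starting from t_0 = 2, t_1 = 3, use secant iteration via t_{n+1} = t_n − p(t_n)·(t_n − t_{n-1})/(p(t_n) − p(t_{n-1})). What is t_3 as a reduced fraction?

8882/3081

p(2) = −16, p(3) = 3. t_2 = 3 − 3·(3 − 2)/(3 − (−16)) = 54/19.
p(3) = 3, p(54/19) = −7152/6859. t_3 = (54/19) − (−7152/6859)·((54/19) − 3)/((−7152/6859) − 3) = 8882/3081.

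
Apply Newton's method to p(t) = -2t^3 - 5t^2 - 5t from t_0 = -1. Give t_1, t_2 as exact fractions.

t_1 = 1, t_2 = 3/7

p'(t) = -6t^2 - 10t - 5.
p(-1) = 2, p'(-1) = -1, so t_1 = (-1) - 2/(-1) = 1.
p(1) = -12, p'(1) = -21, so t_2 = 1 - (-12)/(-21) = 3/7.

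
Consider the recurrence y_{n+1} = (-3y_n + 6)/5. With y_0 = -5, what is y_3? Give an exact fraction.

249/125

y_1 = (-3·(-5) + 6)/5 = 21/5.
y_2 = (-3·(21/5) + 6)/5 = -33/25.
y_3 = (-3·(-33/25) + 6)/5 = 249/125.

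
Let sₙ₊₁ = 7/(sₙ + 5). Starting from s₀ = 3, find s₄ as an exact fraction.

2037/1784

s₁ = 7/(3 + 5) = 7/8.
s₂ = 7/(7/8 + 5) = 56/47.
s₃ = 7/(56/47 + 5) = 329/291.
s₄ = 7/(329/291 + 5) = 2037/1784.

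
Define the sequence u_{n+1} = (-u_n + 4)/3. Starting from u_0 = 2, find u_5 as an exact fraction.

u_1 = (-2 + 4)/3 = 2/3.
u_2 = (-(2/3) + 4)/3 = 10/9.
u_3 = (-(10/9) + 4)/3 = 26/27.
u_4 = (-(26/27) + 4)/3 = 82/81.
u_5 = (-(82/81) + 4)/3 = 242/243.

242/243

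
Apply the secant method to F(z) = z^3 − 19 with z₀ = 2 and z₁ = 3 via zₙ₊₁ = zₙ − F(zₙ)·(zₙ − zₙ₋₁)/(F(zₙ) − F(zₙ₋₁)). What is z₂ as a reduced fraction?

F(2) = −11, F(3) = 8. z₂ = 3 − 8·(3 − 2)/(8 − (−11)) = 49/19.

49/19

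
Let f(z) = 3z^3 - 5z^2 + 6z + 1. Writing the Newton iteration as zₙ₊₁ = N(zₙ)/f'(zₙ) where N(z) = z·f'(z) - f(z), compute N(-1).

-12

f'(z) = 9z^2 - 10z + 6.
N(z) = z·f'(z) - f(z) = z·(9z^2 - 10z + 6) - (3z^3 - 5z^2 + 6z + 1) = 6z^3 - 5z^2 - 1.
N(-1) = -12.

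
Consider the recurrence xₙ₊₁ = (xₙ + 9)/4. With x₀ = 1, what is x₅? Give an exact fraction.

1535/512

x₁ = (1 + 9)/4 = 5/2.
x₂ = ((5/2) + 9)/4 = 23/8.
x₃ = ((23/8) + 9)/4 = 95/32.
x₄ = ((95/32) + 9)/4 = 383/128.
x₅ = ((383/128) + 9)/4 = 1535/512.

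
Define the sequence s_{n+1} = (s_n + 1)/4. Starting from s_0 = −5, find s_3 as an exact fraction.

s_1 = ((−5) + 1)/4 = −1.
s_2 = ((−1) + 1)/4 = 0.
s_3 = (0 + 1)/4 = 1/4.

1/4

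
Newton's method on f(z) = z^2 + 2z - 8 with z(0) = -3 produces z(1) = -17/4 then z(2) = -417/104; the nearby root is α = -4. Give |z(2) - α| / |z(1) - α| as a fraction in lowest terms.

z(1) - α = -17/4 - (-4) = -17/4 + 4 = -1/4, so |z(1) - α| = 1/4.
z(2) - α = -417/104 - (-4) = -417/104 + 4 = -1/104, so |z(2) - α| = 1/104.
Ratio = (1/104) / (1/4) = 1/26.

1/26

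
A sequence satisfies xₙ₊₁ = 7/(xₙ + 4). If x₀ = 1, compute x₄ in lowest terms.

1001/761

x₁ = 7/(1 + 4) = 7/5.
x₂ = 7/(7/5 + 4) = 35/27.
x₃ = 7/(35/27 + 4) = 189/143.
x₄ = 7/(189/143 + 4) = 1001/761.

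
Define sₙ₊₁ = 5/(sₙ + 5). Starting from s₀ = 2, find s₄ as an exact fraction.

s₁ = 5/(2 + 5) = 5/7.
s₂ = 5/(5/7 + 5) = 7/8.
s₃ = 5/(7/8 + 5) = 40/47.
s₄ = 5/(40/47 + 5) = 47/55.

47/55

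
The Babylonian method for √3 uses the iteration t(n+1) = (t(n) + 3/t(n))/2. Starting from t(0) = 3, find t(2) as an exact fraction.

t(1) = (3 + 3/3)/2 = 2.
t(2) = (2 + 3/2)/2 = 7/4.

7/4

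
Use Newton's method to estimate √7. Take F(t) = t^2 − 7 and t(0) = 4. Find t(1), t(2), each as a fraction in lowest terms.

t(1) = 23/8, t(2) = 977/368

F'(t) = 2t.
F(4) = 9, F'(4) = 8, so t(1) = 4 − 9/8 = 23/8.
F(23/8) = 81/64, F'(23/8) = 23/4, so t(2) = (23/8) − (81/64)/(23/4) = 977/368.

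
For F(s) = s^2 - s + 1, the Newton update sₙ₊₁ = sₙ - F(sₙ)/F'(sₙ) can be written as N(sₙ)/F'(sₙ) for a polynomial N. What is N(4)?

F'(s) = 2s - 1.
N(s) = s·F'(s) - F(s) = s·(2s - 1) - (s^2 - s + 1) = s^2 - 1.
N(4) = 15.

15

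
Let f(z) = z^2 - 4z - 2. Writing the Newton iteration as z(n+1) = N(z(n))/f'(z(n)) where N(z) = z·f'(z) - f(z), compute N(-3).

11

f'(z) = 2z - 4.
N(z) = z·f'(z) - f(z) = z·(2z - 4) - (z^2 - 4z - 2) = z^2 + 2.
N(-3) = 11.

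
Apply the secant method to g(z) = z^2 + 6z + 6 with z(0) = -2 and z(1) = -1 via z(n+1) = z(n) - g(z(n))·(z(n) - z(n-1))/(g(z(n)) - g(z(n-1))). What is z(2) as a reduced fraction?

g(-2) = -2, g(-1) = 1. z(2) = (-1) - 1·((-1) - (-2))/(1 - (-2)) = -4/3.

-4/3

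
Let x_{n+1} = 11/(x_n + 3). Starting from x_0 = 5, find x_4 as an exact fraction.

x_1 = 11/(5 + 3) = 11/8.
x_2 = 11/(11/8 + 3) = 88/35.
x_3 = 11/(88/35 + 3) = 385/193.
x_4 = 11/(385/193 + 3) = 2123/964.

2123/964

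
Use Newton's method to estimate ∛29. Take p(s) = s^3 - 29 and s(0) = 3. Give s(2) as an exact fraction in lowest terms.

p'(s) = 3s^2.
p(3) = -2, p'(3) = 27, so s(1) = 3 - (-2)/27 = 83/27.
p(83/27) = 980/19683, p'(83/27) = 6889/243, so s(2) = (83/27) - (980/19683)/(6889/243) = 1714381/558009.

1714381/558009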